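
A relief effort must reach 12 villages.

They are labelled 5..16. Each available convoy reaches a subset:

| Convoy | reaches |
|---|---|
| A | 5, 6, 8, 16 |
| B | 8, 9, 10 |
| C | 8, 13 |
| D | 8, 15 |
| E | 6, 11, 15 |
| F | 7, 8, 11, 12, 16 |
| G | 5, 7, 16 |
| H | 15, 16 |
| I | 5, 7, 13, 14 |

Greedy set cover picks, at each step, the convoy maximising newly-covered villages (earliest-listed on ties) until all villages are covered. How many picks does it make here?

4

Greedy: pick F (covers 5 new) → pick I (covers 3 new) → pick B (covers 2 new) → pick E (covers 2 new). Total picks: 4.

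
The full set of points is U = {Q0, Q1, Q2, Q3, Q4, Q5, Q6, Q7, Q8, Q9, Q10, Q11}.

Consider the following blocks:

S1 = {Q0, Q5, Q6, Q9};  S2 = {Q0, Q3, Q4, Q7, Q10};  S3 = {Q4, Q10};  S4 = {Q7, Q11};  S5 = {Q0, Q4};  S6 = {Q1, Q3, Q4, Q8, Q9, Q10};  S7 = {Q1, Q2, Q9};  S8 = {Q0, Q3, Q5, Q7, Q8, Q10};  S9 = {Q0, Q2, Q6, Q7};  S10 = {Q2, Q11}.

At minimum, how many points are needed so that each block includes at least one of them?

The 4 points {Q2, Q4, Q5, Q11} hit every block.
No choice of 3 points meets every block, so 4 is the minimum.

4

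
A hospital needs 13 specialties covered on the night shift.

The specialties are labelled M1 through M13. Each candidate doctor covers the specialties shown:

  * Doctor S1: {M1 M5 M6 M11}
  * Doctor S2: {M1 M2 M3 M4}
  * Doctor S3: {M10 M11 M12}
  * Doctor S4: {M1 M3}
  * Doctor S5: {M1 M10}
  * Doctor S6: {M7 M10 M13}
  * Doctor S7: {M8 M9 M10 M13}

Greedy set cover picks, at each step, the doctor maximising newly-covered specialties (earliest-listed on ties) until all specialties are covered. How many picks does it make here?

Greedy: pick S1 (covers 4 new) → pick S7 (covers 4 new) → pick S2 (covers 3 new) → pick S3 (covers 1 new) → pick S6 (covers 1 new). Total picks: 5.

5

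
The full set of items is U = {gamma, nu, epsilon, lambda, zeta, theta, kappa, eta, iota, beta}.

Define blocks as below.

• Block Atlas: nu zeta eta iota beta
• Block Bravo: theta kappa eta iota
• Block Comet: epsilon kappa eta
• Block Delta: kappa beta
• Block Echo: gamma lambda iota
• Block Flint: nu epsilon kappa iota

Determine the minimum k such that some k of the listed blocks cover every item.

Take {Atlas, Bravo, Comet, Echo}. Their union is {gamma, nu, epsilon, lambda, zeta, theta, kappa, eta, iota, beta}, which is all 10 items.
Only Atlas contains zeta, so Atlas is forced; the remaining 5 items need at least 3 more blocks (each remaining block adds at most 2) — so at least 4 blocks are needed, and 4 is optimal.

4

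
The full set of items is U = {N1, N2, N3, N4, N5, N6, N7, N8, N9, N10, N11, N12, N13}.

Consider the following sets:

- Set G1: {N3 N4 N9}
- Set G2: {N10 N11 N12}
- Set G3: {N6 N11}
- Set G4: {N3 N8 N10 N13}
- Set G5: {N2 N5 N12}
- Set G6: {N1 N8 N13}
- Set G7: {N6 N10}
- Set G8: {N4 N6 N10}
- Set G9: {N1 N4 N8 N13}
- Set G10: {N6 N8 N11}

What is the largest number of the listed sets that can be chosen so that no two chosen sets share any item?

G1, G5, G6, G7 are pairwise disjoint (G1={N3,N4,N9}; G5={N2,N5,N12}; G6={N1,N8,N13}; G7={N6,N10}).
Every remaining set overlaps one of these, and no 5 of the listed sets are pairwise disjoint, so 4 is the maximum.

4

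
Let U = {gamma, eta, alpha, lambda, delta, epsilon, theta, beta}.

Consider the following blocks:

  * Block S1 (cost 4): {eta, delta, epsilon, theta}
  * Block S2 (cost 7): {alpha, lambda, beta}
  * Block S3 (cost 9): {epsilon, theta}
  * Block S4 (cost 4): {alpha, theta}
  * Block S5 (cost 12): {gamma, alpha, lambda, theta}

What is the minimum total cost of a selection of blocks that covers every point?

S1, S2, S5 together cover every point (S1 ∪ S2 ∪ S5 = {gamma, eta, alpha, lambda, delta, epsilon, theta, beta}); total cost 4 + 7 + 12 = 23.
No covering selection has total cost below 23.

23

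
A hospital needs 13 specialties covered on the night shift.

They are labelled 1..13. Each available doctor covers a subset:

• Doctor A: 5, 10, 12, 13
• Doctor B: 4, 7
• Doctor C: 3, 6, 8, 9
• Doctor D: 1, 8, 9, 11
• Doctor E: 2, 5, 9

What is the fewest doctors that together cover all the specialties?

5

Take {A, B, C, D, E}. Their union is {1, 2, 3, 4, 5, 6, 7, 8, 9, 10, 11, 12, 13}, which is all 13 specialties.
Only E contains 2, so E is forced; the remaining 10 specialties need at least 4 more doctors (each remaining doctor adds at most 3) — so at least 5 doctors are needed, and 5 is optimal.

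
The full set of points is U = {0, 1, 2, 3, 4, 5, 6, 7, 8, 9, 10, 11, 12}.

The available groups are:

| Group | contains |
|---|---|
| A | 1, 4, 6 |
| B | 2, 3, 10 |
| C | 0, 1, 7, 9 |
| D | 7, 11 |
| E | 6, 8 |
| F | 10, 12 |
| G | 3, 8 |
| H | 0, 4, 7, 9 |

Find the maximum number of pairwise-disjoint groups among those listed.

4

A, D, F, G are pairwise disjoint (A={1,4,6}; D={7,11}; F={10,12}; G={3,8}).
Every remaining group overlaps one of these, and no 5 of the listed groups are pairwise disjoint, so 4 is the maximum.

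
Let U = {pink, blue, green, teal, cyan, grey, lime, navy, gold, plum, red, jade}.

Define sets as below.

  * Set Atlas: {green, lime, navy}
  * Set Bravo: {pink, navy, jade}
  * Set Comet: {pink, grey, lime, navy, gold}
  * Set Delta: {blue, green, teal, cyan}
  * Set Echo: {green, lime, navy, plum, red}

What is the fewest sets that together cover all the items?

4

Bravo, Comet, Delta, and Echo cover everything between them: the union {pink, blue, green, teal, cyan, grey, lime, navy, gold, plum, red, jade} is all of U.
Only Echo contains plum, so Echo is forced; the remaining 7 items need at least 3 more sets (each remaining set adds at most 3) — so at least 4 sets are needed, and 4 is optimal.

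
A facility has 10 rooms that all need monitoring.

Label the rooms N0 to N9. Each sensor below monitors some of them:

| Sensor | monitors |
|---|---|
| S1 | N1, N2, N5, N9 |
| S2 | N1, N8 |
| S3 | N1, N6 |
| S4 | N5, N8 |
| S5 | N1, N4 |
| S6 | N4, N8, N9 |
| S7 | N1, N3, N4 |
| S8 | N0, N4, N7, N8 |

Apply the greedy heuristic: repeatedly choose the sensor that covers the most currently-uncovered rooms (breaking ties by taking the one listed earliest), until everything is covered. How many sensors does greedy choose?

Greedy: pick S1 (covers 4 new) → pick S8 (covers 4 new) → pick S3 (covers 1 new) → pick S7 (covers 1 new). Total picks: 4.

4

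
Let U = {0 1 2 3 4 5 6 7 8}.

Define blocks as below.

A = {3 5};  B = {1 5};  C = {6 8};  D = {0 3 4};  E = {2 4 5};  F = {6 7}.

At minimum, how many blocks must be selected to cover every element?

Take {B, C, D, E, F}. Their union is {0, 1, 2, 3, 4, 5, 6, 7, 8}, which is all 9 elements.
No 4 of the 6 blocks cover everything (all 15 combinations miss at least one element), so 5 is optimal.

5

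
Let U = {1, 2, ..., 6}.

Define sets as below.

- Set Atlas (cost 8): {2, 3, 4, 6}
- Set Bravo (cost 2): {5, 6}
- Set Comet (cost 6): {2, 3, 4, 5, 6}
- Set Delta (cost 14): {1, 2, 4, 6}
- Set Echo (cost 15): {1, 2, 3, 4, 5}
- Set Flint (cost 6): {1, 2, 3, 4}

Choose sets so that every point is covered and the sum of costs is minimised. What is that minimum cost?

8

Bravo, Flint together cover every point (Bravo ∪ Flint = {1, 2, 3, 4, 5, 6}); total cost 2 + 6 = 8.
No covering selection has total cost below 8.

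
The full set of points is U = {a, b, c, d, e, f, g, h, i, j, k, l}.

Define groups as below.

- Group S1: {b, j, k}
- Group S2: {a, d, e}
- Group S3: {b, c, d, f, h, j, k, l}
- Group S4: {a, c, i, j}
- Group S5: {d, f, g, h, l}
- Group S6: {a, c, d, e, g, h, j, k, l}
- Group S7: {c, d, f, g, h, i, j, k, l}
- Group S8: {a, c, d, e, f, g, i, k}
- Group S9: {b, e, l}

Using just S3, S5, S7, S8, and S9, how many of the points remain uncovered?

0

Union of S3, S5, S7, S8, S9 = {a, b, c, d, e, f, g, h, i, j, k, l} — that's every point, so 0 are uncovered.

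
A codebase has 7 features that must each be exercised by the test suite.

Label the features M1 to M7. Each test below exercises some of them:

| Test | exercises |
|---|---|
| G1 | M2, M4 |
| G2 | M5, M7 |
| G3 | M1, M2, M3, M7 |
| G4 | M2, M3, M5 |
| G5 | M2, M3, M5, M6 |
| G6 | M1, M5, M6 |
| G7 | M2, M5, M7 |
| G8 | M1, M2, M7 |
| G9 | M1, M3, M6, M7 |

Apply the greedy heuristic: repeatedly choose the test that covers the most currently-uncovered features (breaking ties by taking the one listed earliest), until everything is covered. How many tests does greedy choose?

3

Greedy: pick G3 (covers 4 new) → pick G5 (covers 2 new) → pick G1 (covers 1 new). Total picks: 3.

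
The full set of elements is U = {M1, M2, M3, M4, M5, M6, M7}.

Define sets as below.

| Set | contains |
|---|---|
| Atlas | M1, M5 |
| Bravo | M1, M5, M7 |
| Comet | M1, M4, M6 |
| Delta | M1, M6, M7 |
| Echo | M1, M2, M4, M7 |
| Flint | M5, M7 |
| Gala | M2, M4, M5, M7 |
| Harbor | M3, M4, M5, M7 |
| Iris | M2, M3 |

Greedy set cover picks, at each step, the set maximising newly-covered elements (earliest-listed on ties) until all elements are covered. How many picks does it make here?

Greedy: pick Echo (covers 4 new) → pick Harbor (covers 2 new) → pick Comet (covers 1 new). Total picks: 3.

3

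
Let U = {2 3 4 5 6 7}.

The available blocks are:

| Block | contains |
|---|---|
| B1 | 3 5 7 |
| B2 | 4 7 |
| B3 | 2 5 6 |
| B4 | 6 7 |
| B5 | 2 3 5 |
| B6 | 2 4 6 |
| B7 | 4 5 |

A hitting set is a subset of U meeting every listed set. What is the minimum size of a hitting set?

3

The 3 elements {2, 4, 7} hit every block.
No choice of 2 elements meets every block, so 3 is the minimum.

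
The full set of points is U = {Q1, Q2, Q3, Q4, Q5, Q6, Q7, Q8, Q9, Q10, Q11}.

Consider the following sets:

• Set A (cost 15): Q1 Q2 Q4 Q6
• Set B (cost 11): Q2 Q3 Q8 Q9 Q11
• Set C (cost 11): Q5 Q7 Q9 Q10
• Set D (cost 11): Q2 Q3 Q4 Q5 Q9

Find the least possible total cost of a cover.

37

A, B, C together cover every point (A ∪ B ∪ C = {Q1, Q2, Q3, Q4, Q5, Q6, Q7, Q8, Q9, Q10, Q11}); total cost 15 + 11 + 11 = 37.
No covering selection has total cost below 37.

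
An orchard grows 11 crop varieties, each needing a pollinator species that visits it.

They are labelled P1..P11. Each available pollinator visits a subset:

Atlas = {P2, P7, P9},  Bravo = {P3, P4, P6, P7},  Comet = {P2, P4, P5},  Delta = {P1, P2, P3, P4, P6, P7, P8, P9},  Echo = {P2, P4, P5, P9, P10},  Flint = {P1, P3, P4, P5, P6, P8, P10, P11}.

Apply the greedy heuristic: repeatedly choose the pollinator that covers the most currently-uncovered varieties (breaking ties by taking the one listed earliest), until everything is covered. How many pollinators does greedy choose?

Greedy: pick Delta (covers 8 new) → pick Flint (covers 3 new). Total picks: 2.

2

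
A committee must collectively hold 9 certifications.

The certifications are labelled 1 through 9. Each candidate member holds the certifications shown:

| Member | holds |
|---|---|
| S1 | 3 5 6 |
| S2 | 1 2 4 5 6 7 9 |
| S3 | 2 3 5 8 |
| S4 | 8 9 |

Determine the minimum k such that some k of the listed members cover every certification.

2

S2 and S3 together: S2 ∪ S3 = {1, 2, 3, 4, 5, 6, 7, 8, 9} — every certification is covered.
No single member has all 9 certifications (the largest, S2, has 7), so 2 is optimal.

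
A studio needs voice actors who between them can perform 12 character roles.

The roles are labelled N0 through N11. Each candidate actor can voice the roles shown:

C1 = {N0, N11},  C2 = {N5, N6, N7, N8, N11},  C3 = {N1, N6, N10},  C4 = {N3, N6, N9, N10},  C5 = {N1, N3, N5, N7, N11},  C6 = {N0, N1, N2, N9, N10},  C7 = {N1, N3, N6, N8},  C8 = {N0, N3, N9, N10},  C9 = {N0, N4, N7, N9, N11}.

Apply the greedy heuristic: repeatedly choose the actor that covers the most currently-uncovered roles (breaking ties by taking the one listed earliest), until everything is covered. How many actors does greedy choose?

4

Greedy: pick C2 (covers 5 new) → pick C6 (covers 5 new) → pick C4 (covers 1 new) → pick C9 (covers 1 new). Total picks: 4.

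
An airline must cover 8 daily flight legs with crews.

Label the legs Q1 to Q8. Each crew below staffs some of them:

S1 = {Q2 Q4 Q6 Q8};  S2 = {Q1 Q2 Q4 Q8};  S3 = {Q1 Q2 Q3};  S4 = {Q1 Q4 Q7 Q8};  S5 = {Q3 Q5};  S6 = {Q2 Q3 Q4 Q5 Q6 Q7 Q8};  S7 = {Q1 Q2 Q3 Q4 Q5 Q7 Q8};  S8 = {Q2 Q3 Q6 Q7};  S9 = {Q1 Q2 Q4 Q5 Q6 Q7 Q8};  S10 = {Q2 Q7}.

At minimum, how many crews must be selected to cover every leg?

S7 and S8 together: S7 ∪ S8 = {Q1, Q2, Q3, Q4, Q5, Q6, Q7, Q8} — every leg is covered.
No single crew has all 8 legs (the largest, S6, has 7), so 2 is optimal.

2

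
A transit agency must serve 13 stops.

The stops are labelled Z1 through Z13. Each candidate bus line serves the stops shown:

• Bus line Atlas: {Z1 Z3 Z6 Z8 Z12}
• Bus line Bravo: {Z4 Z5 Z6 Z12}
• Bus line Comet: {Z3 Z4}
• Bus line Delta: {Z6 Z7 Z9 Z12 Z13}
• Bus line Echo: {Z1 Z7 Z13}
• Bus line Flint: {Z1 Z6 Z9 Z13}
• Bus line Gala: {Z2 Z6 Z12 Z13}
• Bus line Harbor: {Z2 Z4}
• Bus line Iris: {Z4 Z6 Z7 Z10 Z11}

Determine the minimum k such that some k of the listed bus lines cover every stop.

Take {Atlas, Bravo, Delta, Gala, Iris}. Their union is {Z1, Z2, Z3, Z4, Z5, Z6, Z7, Z8, Z9, Z10, Z11, Z12, Z13}, which is all 13 stops.
No 4 of the 9 bus lines cover everything (all 126 combinations miss at least one stop), so 5 is optimal.

5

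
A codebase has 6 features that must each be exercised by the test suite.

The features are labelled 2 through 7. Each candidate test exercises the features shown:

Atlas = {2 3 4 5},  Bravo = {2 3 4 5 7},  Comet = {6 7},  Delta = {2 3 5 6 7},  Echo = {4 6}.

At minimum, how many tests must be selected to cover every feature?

2

Take {Bravo, Comet}. Their union is {2, 3, 4, 5, 6, 7}, which is all 6 features.
No single test has all 6 features (the largest, Bravo, has 5), so 2 is optimal.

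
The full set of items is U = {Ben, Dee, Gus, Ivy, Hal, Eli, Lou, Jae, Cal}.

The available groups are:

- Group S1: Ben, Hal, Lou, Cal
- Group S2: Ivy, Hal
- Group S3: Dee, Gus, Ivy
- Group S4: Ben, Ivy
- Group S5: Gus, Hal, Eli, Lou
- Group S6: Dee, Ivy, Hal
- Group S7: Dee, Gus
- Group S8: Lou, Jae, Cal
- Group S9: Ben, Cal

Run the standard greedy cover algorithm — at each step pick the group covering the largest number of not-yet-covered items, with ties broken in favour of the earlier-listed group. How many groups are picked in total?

Greedy: pick S1 (covers 4 new) → pick S3 (covers 3 new) → pick S5 (covers 1 new) → pick S8 (covers 1 new). Total picks: 4.

4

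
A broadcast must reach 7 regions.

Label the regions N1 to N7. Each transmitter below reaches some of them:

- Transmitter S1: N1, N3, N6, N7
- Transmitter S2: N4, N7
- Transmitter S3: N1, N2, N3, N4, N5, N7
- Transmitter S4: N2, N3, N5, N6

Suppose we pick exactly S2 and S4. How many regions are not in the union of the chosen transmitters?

Union of S2, S4 = {N2, N3, N4, N5, N6, N7}.
Not covered: N1 — 1 region.

1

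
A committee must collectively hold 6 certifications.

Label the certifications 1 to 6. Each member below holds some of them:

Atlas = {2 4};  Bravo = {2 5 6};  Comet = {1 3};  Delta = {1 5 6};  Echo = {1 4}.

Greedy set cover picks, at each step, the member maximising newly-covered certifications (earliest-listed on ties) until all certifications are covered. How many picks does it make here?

3

Greedy: pick Bravo (covers 3 new) → pick Comet (covers 2 new) → pick Atlas (covers 1 new). Total picks: 3.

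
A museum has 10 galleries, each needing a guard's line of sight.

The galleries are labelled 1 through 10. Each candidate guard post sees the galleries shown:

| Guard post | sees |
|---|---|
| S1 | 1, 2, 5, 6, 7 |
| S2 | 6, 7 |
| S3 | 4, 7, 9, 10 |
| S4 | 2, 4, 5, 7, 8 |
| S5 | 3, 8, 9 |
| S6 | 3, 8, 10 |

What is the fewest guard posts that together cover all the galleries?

3

Take {S1, S3, S6}. Their union is {1, 2, 3, 4, 5, 6, 7, 8, 9, 10}, which is all 10 galleries.
Only S1 contains 1, so S1 is forced; the remaining 5 galleries need at least 2 more guard posts (each remaining guard post adds at most 3) — so at least 3 guard posts are needed, and 3 is optimal.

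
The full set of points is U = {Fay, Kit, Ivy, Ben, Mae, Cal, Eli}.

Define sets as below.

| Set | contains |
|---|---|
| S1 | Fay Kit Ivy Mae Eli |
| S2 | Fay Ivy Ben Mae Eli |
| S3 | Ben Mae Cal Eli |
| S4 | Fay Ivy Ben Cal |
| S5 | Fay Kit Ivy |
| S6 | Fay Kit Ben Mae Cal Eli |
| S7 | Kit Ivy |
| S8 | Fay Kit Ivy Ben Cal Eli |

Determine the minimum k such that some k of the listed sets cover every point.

2

S2 and S8 cover everything between them: the union {Fay, Kit, Ivy, Ben, Mae, Cal, Eli} is all of U.
No single set has all 7 points (the largest, S6, has 6), so 2 is optimal.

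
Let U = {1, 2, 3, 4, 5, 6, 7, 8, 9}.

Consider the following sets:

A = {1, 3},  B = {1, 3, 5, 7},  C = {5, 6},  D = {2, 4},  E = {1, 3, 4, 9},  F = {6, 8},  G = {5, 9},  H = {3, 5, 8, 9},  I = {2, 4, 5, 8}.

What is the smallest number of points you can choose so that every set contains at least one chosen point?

4

T = {1, 4, 6, 9} meets every set (each contains at least one member of T), and |T| = 4.
The sets A, D, F, G are pairwise disjoint, so any hitting set needs a separate point for each — at least 4. Hence 4 is optimal.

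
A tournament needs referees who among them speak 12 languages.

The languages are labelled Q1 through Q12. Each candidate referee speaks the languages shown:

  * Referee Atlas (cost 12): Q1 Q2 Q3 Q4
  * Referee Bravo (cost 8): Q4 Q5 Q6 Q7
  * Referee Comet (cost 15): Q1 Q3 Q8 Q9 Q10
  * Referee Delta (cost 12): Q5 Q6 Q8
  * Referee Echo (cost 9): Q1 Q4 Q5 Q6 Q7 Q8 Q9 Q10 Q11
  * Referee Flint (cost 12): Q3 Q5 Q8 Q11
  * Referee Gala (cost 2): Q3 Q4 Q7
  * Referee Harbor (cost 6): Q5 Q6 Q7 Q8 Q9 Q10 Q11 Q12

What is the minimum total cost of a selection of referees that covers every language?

18

Atlas, Harbor together cover every language (Atlas ∪ Harbor = {Q1, Q2, Q3, Q4, Q5, Q6, Q7, Q8, Q9, Q10, Q11, Q12}); total cost 12 + 6 = 18.
The greedy pick Gala, Harbor, Atlas costs 20; no covering selection beats 18.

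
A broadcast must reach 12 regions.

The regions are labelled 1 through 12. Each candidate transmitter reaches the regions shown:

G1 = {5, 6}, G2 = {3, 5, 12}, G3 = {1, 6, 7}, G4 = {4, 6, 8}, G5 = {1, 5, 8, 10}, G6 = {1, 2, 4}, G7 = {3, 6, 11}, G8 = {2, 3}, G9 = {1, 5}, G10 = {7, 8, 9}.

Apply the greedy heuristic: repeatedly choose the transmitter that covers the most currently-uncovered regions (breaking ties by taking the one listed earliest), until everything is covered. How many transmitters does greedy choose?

Greedy: pick G5 (covers 4 new) → pick G7 (covers 3 new) → pick G6 (covers 2 new) → pick G10 (covers 2 new) → pick G2 (covers 1 new). Total picks: 5.

5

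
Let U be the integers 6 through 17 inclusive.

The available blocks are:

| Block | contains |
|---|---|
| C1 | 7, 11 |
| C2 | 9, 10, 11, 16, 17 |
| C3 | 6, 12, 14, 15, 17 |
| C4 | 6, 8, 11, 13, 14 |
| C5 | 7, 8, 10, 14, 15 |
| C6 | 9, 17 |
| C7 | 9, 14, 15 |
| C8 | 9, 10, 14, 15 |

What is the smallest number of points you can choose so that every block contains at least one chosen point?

3

H = {9, 11, 14} meets every block (each contains at least one member of H), and |H| = 3.
No choice of 2 points meets every block, so 3 is the minimum.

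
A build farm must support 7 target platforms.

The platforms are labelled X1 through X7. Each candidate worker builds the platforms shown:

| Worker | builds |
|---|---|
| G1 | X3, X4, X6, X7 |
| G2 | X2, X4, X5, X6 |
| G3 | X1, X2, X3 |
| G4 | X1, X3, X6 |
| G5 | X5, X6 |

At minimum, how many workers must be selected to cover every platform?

Take {G1, G2, G3}. Their union is {X1, X2, X3, X4, X5, X6, X7}, which is all 7 platforms.
Only G1 contains X7, so G1 is forced; the remaining 3 platforms need at least 2 more workers (each remaining worker adds at most 2) — so at least 3 workers are needed, and 3 is optimal.

3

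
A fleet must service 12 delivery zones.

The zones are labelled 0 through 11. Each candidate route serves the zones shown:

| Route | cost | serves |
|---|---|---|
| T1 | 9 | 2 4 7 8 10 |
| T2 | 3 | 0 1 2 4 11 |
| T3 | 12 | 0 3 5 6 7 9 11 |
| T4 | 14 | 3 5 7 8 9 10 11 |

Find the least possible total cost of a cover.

24

T1, T2, T3 together cover every zone (T1 ∪ T2 ∪ T3 = {0, 1, 2, 3, 4, 5, 6, 7, 8, 9, 10, 11}); total cost 9 + 3 + 12 = 24.
The greedy pick T2, T4, T3 costs 29; no covering selection beats 24.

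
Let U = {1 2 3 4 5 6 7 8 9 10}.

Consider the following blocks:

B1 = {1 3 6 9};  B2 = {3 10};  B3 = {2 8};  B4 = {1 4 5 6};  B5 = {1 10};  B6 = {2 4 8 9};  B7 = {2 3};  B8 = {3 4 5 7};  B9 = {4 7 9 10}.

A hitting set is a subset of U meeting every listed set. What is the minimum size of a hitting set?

The 4 items {1, 2, 4, 10} hit every block.
No choice of 3 items meets every block, so 4 is the minimum.

4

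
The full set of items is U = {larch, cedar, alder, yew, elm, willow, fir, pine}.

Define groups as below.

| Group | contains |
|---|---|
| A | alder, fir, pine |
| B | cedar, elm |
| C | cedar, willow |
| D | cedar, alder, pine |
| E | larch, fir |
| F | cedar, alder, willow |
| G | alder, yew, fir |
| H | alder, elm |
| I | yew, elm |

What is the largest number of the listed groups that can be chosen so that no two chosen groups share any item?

3

A, C, I are pairwise disjoint (A={alder,fir,pine}; C={cedar,willow}; I={yew,elm}).
Every remaining group overlaps one of these, and no 4 of the listed groups are pairwise disjoint, so 3 is the maximum.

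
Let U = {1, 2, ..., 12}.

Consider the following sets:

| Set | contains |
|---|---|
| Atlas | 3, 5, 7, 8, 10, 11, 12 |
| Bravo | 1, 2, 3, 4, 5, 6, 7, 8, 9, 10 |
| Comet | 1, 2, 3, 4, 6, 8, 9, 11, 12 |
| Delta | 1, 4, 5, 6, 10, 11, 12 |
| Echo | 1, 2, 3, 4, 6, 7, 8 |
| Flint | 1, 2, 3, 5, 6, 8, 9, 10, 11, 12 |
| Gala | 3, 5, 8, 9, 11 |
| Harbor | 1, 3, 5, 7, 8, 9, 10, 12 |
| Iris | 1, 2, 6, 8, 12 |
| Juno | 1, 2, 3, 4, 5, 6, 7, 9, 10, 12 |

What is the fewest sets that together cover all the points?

Atlas and Bravo together: Atlas ∪ Bravo = {1, 2, 3, 4, 5, 6, 7, 8, 9, 10, 11, 12} — every point is covered.
No single set has all 12 points (the largest, Bravo, has 10), so 2 is optimal.

2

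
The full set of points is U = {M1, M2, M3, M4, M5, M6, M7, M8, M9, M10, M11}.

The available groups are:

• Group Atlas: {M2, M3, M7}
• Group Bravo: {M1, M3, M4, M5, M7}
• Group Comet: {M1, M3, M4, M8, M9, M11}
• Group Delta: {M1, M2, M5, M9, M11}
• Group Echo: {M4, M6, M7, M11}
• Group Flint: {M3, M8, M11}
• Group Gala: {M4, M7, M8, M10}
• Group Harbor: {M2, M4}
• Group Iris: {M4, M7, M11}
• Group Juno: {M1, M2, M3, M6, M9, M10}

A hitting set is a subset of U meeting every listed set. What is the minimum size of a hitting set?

3

The 3 points {M3, M4, M9} hit every group.
No choice of 2 points meets every group, so 3 is the minimum.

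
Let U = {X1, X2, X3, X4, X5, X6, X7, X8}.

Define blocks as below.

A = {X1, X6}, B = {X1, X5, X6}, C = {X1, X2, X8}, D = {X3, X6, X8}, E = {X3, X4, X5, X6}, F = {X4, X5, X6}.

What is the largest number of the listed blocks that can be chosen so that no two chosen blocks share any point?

2

C, F are pairwise disjoint (C={X1,X2,X8}; F={X4,X5,X6}).
Every remaining block overlaps one of these, and no 3 of the listed blocks are pairwise disjoint, so 2 is the maximum.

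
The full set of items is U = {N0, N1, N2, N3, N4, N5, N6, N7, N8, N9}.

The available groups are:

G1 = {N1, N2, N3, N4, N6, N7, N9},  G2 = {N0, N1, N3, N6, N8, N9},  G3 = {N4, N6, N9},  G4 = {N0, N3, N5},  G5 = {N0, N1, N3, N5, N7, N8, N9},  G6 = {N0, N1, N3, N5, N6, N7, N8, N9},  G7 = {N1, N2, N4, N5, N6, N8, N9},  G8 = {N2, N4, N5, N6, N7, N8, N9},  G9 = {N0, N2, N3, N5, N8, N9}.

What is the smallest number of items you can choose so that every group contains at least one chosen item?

2

Take H = {N5, N9}. Each listed group contains at least one of these, so H is a hitting set of size 2.
The groups G3, G4 are pairwise disjoint, so any hitting set needs a separate item for each — at least 2. Hence 2 is optimal.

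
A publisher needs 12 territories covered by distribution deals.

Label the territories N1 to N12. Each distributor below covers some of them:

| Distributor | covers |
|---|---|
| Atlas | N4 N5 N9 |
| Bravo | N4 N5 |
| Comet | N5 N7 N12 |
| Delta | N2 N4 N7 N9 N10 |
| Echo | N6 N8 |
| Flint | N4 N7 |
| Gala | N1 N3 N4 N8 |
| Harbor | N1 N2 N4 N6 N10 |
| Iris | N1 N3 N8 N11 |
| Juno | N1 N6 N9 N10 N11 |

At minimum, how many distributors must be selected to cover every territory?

Comet and Harbor and Iris and Juno together: Comet ∪ Harbor ∪ Iris ∪ Juno = {N1, N2, N3, N4, N5, N6, N7, N8, N9, N10, N11, N12} — every territory is covered.
No 3 of the 10 distributors cover everything (all 120 combinations miss at least one territory), so 4 is optimal.

4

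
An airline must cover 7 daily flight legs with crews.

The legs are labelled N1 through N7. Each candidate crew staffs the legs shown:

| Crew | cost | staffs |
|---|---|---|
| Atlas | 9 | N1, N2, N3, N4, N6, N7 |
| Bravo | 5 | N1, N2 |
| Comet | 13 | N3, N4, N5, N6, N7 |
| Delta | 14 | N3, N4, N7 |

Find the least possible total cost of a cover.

Bravo, Comet together cover every leg (Bravo ∪ Comet = {N1, N2, N3, N4, N5, N6, N7}); total cost 5 + 13 = 18.
The greedy pick Atlas, Comet costs 22; no covering selection beats 18.

18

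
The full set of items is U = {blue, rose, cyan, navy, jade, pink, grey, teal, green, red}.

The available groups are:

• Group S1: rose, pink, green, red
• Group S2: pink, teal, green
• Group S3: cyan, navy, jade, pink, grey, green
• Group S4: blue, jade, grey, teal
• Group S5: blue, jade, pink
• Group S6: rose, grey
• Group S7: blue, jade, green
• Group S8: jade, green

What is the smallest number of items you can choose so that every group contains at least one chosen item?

The 3 items {jade, grey, green} hit every group.
No choice of 2 items meets every group, so 3 is the minimum.

3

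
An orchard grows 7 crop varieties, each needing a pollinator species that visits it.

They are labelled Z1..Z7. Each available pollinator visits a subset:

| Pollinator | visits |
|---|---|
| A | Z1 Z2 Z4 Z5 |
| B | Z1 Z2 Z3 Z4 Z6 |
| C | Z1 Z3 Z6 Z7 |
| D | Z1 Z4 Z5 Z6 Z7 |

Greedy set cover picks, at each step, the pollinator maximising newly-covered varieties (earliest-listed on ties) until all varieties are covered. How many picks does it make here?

Greedy: pick B (covers 5 new) → pick D (covers 2 new). Total picks: 2.

2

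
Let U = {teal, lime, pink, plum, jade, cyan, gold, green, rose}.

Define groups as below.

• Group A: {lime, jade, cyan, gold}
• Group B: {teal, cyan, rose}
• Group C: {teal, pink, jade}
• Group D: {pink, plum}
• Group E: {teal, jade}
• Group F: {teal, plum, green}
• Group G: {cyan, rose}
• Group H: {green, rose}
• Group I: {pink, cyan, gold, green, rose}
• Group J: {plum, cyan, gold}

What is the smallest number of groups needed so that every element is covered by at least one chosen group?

A, F, and I cover everything between them: the union {teal, lime, pink, plum, jade, cyan, gold, green, rose} is all of U.
Only A contains lime, so A is forced; the remaining 5 elements need at least 2 more groups (each remaining group adds at most 3) — so at least 3 groups are needed, and 3 is optimal.

3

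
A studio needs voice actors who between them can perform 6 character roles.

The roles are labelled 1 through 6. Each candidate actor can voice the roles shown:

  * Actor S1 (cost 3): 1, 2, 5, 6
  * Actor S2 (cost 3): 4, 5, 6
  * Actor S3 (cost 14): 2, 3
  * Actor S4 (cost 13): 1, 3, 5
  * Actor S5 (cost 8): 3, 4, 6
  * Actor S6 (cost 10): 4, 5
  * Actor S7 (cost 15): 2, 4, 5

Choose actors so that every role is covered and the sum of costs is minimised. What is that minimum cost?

11

S1, S5 together cover every role (S1 ∪ S5 = {1, 2, 3, 4, 5, 6}); total cost 3 + 8 = 11.
The greedy pick S1, S2, S5 costs 14; no covering selection beats 11.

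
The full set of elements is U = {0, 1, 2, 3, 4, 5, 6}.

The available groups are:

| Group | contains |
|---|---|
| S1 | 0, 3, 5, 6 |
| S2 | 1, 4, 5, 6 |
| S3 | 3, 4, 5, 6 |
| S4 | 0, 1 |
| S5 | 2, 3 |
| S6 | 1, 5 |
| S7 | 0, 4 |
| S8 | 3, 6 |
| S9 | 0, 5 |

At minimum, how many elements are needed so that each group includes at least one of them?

H = {0, 3, 5} meets every group (each contains at least one member of H), and |H| = 3.
The groups S6, S7, S8 are pairwise disjoint, so any hitting set needs a separate element for each — at least 3. Hence 3 is optimal.

3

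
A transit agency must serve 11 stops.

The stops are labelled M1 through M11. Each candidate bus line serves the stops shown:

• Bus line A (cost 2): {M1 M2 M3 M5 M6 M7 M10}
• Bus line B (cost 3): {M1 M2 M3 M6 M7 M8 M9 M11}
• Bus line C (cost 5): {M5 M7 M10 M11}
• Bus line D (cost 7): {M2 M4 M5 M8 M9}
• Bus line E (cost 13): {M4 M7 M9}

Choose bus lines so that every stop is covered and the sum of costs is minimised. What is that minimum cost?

12

A, B, D together cover every stop (A ∪ B ∪ D = {M1, M2, M3, M4, M5, M6, M7, M8, M9, M10, M11}); total cost 2 + 3 + 7 = 12.
No covering selection has total cost below 12.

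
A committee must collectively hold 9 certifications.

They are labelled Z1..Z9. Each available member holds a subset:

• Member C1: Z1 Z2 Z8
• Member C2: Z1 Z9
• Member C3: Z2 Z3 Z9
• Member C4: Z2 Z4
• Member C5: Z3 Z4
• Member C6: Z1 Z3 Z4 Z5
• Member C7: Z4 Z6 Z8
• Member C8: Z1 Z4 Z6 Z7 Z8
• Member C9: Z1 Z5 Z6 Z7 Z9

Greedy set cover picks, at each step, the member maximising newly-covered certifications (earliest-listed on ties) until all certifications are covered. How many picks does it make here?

Greedy: pick C8 (covers 5 new) → pick C3 (covers 3 new) → pick C6 (covers 1 new). Total picks: 3.

3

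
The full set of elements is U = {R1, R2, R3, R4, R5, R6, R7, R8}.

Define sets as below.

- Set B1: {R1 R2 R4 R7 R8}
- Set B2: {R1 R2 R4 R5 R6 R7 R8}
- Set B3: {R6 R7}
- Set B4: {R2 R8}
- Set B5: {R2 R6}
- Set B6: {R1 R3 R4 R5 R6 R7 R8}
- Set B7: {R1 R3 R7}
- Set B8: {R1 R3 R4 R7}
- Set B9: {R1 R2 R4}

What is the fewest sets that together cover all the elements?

Take {B1, B6}. Their union is {R1, R2, R3, R4, R5, R6, R7, R8}, which is all 8 elements.
No single set has all 8 elements (the largest, B2, has 7), so 2 is optimal.

2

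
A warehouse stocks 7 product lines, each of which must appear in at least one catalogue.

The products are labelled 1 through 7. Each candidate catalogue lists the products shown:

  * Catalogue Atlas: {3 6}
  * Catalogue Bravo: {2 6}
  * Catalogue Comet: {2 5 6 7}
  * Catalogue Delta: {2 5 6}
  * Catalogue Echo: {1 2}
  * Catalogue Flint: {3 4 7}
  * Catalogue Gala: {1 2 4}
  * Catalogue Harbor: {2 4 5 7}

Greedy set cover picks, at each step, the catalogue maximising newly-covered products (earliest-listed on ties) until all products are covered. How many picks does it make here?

Greedy: pick Comet (covers 4 new) → pick Flint (covers 2 new) → pick Echo (covers 1 new). Total picks: 3.

3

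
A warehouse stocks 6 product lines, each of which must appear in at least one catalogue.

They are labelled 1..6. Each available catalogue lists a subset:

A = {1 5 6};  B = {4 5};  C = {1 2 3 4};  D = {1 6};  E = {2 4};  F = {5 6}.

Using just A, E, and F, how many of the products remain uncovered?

Union of A, E, F = {1, 2, 4, 5, 6}.
Not covered: 3 — 1 product.

1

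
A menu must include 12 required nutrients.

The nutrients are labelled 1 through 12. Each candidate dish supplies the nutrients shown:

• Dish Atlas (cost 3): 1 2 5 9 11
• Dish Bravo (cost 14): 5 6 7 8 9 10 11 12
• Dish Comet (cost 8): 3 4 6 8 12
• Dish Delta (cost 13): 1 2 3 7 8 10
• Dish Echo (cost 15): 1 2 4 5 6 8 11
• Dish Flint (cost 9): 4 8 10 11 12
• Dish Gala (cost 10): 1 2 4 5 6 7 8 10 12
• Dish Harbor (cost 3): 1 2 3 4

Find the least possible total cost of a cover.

Atlas, Gala, Harbor together cover every nutrient (Atlas ∪ Gala ∪ Harbor = {1, 2, 3, 4, 5, 6, 7, 8, 9, 10, 11, 12}); total cost 3 + 10 + 3 = 16.
No covering selection has total cost below 16.

16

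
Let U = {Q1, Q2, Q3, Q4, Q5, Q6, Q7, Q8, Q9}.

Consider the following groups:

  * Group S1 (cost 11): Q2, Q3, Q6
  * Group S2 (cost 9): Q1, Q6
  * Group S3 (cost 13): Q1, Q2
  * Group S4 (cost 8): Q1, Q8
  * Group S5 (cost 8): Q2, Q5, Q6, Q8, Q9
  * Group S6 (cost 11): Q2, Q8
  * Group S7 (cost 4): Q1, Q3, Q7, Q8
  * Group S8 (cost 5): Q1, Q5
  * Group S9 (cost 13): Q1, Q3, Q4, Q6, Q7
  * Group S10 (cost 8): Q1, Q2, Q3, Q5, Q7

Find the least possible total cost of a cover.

21

S5, S9 together cover every element (S5 ∪ S9 = {Q1, Q2, Q3, Q4, Q5, Q6, Q7, Q8, Q9}); total cost 8 + 13 = 21.
The greedy pick S7, S5, S9 costs 25; no covering selection beats 21.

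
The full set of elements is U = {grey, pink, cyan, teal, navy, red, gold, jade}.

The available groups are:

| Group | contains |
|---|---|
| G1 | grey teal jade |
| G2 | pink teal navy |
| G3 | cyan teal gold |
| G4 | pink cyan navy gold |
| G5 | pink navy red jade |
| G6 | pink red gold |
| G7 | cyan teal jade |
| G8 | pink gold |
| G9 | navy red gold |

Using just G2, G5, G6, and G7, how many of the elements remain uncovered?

Union of G2, G5, G6, G7 = {pink, cyan, teal, navy, red, gold, jade}.
Not covered: grey — 1 element.

1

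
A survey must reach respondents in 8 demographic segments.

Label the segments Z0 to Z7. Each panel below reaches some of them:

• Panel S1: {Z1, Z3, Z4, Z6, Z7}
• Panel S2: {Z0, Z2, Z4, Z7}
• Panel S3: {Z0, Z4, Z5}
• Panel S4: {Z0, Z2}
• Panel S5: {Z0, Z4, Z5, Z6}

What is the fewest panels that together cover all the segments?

S1 and S3 and S4 together: S1 ∪ S3 ∪ S4 = {Z0, Z1, Z2, Z3, Z4, Z5, Z6, Z7} — every segment is covered.
Only S1 contains Z1, so S1 is forced; the remaining 3 segments need at least 2 more panels (each remaining panel adds at most 2) — so at least 3 panels are needed, and 3 is optimal.

3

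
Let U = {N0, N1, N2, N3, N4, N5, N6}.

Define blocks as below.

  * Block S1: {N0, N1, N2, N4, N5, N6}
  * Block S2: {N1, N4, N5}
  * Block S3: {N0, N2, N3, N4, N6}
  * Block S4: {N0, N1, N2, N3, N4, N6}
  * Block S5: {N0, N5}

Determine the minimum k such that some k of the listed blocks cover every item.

Take {S1, S3}. Their union is {N0, N1, N2, N3, N4, N5, N6}, which is all 7 items.
No single block has all 7 items (the largest, S1, has 6), so 2 is optimal.

2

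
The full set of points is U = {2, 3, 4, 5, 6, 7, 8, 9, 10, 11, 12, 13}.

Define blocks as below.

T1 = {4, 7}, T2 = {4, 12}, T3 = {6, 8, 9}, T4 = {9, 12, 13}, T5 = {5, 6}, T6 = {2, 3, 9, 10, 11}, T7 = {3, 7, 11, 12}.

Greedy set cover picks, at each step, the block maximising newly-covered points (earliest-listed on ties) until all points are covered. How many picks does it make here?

Greedy: pick T6 (covers 5 new) → pick T1 (covers 2 new) → pick T3 (covers 2 new) → pick T4 (covers 2 new) → pick T5 (covers 1 new). Total picks: 5.

5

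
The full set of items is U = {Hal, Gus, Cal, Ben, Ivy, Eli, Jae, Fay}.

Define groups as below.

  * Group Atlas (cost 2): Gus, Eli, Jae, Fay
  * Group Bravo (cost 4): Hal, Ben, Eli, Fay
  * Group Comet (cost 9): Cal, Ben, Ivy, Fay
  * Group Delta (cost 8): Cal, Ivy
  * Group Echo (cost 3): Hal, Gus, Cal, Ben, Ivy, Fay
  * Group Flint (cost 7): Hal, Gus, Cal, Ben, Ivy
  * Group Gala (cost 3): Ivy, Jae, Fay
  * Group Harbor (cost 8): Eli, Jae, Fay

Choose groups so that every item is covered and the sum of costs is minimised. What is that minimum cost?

Atlas, Echo together cover every item (Atlas ∪ Echo = {Hal, Gus, Cal, Ben, Ivy, Eli, Jae, Fay}); total cost 2 + 3 = 5.
No covering selection has total cost below 5.

5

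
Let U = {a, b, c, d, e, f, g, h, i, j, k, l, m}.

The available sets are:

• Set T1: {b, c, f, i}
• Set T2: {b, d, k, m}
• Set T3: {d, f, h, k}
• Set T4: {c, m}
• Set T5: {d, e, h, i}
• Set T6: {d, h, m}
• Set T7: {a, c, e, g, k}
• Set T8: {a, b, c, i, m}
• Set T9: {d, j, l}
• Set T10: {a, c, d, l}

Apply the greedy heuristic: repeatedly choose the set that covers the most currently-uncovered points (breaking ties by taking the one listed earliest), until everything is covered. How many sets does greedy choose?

4

Greedy: pick T7 (covers 5 new) → pick T1 (covers 3 new) → pick T6 (covers 3 new) → pick T9 (covers 2 new). Total picks: 4.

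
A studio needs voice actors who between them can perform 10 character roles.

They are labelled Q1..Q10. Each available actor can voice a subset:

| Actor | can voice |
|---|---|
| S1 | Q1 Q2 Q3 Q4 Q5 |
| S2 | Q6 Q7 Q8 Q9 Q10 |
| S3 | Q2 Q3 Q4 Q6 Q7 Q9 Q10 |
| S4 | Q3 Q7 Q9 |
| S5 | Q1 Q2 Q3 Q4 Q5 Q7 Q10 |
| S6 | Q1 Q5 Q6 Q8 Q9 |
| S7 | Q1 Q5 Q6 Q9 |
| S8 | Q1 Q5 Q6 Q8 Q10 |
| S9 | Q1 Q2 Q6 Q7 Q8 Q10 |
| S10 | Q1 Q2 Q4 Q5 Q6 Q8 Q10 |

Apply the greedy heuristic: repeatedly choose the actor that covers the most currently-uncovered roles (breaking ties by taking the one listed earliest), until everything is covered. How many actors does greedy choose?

2

Greedy: pick S3 (covers 7 new) → pick S6 (covers 3 new). Total picks: 2.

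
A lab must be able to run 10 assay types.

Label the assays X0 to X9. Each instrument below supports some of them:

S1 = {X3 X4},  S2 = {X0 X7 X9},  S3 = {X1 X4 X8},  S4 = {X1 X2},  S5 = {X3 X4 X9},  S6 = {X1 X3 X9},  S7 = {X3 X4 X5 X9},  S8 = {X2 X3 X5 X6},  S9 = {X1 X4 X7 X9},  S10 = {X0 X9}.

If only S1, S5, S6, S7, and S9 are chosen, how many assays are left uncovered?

Union of S1, S5, S6, S7, S9 = {X1, X3, X4, X5, X7, X9}.
Not covered: X0, X2, X6, X8 — 4 assays.

4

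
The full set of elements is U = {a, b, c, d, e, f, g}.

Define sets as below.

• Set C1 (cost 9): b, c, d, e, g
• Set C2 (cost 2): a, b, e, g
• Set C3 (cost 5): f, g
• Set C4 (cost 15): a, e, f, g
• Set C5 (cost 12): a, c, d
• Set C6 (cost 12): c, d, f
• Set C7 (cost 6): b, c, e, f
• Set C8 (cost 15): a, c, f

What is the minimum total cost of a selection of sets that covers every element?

14

C2, C6 together cover every element (C2 ∪ C6 = {a, b, c, d, e, f, g}); total cost 2 + 12 = 14.
The greedy pick C2, C7, C1 costs 17; no covering selection beats 14.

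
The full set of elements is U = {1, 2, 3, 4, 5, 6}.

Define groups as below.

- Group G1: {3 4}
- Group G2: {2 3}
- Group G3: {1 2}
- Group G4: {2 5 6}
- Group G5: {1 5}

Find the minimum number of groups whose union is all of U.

3

G1, G3, and G4 cover everything between them: the union {1, 2, 3, 4, 5, 6} is all of U.
Only G1 contains 4, so G1 is forced; the remaining 4 elements need at least 2 more groups (each remaining group adds at most 3) — so at least 3 groups are needed, and 3 is optimal.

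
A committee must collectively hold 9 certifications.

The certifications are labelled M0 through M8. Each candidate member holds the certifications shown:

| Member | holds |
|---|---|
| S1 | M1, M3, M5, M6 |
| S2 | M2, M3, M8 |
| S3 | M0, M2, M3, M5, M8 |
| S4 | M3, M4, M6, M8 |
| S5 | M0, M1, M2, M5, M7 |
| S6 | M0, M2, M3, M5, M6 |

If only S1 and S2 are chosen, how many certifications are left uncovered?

Union of S1, S2 = {M1, M2, M3, M5, M6, M8}.
Not covered: M0, M4, M7 — 3 certifications.

3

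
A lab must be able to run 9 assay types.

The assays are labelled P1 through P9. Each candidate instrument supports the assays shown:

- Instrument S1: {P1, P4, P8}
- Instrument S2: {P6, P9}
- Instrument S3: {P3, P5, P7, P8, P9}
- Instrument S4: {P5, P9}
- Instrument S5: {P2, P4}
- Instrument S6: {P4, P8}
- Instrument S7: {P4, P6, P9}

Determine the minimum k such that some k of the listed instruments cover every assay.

Take {S1, S2, S3, S5}. Their union is {P1, P2, P3, P4, P5, P6, P7, P8, P9}, which is all 9 assays.
No 3 of the 7 instruments cover everything (all 35 combinations miss at least one assay), so 4 is optimal.

4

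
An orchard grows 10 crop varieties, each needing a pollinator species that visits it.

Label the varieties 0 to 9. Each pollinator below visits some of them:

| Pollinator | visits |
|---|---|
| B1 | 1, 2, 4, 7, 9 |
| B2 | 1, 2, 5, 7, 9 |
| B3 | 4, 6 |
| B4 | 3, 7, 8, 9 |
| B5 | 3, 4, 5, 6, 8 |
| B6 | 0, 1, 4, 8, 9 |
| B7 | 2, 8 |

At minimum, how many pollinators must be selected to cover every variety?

3

Take {B2, B5, B6}. Their union is {0, 1, 2, 3, 4, 5, 6, 7, 8, 9}, which is all 10 varieties.
Only B6 contains 0, so B6 is forced; the remaining 5 varieties need at least 2 more pollinators (each remaining pollinator adds at most 3) — so at least 3 pollinators are needed, and 3 is optimal.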